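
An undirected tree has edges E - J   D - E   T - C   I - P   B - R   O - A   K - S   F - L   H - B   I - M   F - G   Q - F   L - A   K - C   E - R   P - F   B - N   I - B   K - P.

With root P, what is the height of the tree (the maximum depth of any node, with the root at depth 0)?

5

D sits deepest: P – I – B – R – E – D — 5 edges from the root.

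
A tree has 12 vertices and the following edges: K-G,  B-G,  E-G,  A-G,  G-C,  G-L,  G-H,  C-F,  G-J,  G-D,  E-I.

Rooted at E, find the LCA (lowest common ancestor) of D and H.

D's ancestor chain is D, G, E and H's is H, G, E; they first meet at G.

G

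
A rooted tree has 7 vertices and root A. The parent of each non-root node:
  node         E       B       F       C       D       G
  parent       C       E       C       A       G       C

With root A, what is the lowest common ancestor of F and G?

Ancestors of F (toward the root): F, C, A.
Ancestors of G: G, C, A.
The deepest node appearing in both lists is C.

C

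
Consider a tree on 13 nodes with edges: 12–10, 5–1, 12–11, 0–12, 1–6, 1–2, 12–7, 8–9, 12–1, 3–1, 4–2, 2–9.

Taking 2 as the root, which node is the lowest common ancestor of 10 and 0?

Path 10→root: 10 12 1 2; path 0→root: 0 12 1 2.
First common node: 12.

12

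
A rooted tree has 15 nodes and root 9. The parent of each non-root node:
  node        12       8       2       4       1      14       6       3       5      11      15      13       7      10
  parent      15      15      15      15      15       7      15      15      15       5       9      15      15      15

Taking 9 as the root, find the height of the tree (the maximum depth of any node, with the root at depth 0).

3

A deepest node is 11, reached by 9-15-5-11.
That path has 3 edges, so the height is 3.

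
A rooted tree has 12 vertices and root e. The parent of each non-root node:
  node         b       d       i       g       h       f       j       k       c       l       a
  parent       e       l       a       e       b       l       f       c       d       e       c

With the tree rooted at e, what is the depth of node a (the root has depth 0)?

Path from e to a: e – l – d – c – a, which has 4 edges.

4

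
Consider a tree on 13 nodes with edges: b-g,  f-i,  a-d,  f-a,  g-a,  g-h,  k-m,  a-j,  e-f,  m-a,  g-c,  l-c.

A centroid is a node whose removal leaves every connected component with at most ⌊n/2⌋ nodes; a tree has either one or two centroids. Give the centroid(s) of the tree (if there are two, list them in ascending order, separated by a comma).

a

If a is removed the pieces have sizes 5, 3, 2, 1, 1, all ≤ ⌊13/2⌋ = 6.
Every other node leaves some component of size > 6, so the centroid is unique.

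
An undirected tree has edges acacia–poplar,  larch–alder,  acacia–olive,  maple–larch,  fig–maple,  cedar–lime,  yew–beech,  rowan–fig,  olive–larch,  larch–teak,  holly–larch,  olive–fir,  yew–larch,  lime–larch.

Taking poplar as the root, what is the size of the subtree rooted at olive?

olive's subtree: {olive, larch, fir, maple, holly, yew, lime, teak, alder, fig, beech, cedar, rowan}, size 13.

13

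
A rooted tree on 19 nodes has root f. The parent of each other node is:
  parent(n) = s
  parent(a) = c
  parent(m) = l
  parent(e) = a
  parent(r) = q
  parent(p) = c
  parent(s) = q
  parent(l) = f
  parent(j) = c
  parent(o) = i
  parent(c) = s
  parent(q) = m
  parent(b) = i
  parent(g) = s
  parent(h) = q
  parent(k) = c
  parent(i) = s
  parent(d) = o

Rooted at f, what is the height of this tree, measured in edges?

The longest root-to-leaf path is f – l – m – q – s – i – o – d (7 edges).

7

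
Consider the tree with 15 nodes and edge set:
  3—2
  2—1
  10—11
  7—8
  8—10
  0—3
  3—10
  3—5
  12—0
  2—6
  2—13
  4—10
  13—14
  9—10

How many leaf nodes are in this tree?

Degree-1 nodes: 1, 4, 5, 6, 7, 9, 11, 12, 14 — 9 of them.

9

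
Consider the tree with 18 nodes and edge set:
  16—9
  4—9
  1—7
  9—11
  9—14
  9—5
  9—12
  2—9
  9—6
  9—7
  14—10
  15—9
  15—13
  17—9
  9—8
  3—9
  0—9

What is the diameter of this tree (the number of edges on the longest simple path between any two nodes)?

BFS from 1 reaches 10 last, at distance 4; BFS from 10 confirms no node is farther.
Path: 1 - 7 - 9 - 14 - 10.

4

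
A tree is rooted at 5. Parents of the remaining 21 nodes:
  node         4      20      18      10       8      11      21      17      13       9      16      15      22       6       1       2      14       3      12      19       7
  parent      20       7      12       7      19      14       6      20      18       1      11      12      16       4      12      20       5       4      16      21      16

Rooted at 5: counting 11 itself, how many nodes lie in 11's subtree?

The subtree rooted at 11 contains: 11, 16, 7, 12, 22, 20, 10, 1, 18, 15, 17, 4, 2, 9, 13, 6, 3, 21, 19, 8 — 20 nodes.

20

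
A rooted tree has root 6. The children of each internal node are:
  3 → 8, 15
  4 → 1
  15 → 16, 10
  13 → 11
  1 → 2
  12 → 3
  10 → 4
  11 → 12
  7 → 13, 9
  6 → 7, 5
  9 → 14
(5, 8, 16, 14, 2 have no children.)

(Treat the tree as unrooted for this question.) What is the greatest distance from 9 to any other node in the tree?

The node farthest from 9 is 2, via 9-7-13-11-12-3-15-10-4-1-2 — 10 edges.

10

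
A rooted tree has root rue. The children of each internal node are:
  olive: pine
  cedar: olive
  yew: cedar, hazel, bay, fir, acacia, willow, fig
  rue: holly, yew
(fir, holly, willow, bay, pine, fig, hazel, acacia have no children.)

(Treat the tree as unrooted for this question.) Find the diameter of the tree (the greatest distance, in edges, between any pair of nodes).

5

BFS from pine reaches holly last, at distance 5; BFS from holly confirms no node is farther.
Path: pine–olive–cedar–yew–rue–holly.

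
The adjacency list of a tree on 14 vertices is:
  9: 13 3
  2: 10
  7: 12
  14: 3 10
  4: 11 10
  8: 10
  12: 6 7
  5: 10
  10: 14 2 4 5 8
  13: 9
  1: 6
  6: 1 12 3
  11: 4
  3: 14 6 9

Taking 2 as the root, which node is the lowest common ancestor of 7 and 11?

10

Path 7→root: 7 12 6 3 14 10 2; path 11→root: 11 4 10 2.
First common node: 10.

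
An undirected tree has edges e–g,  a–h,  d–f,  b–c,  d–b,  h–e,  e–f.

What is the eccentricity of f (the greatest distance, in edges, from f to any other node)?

3

Distances from f peak at 3, attained at a (c also at distance 3).
f – e – h – a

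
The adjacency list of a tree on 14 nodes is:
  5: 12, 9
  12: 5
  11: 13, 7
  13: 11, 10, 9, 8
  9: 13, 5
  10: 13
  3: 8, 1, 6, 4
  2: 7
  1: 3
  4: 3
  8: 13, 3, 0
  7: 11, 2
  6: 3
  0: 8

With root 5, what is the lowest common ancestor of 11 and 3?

13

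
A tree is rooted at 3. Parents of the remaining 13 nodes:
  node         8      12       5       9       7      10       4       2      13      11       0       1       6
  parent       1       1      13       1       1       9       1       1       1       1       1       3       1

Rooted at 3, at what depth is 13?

2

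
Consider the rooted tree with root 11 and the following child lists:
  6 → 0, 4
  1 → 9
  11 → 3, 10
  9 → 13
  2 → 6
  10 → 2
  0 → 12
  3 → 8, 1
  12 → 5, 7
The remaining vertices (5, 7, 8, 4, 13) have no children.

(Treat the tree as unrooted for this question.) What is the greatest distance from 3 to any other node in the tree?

7

The node farthest from 3 is 7 (5 also at distance 7), via 3 – 11 – 10 – 2 – 6 – 0 – 12 – 7 — 7 edges.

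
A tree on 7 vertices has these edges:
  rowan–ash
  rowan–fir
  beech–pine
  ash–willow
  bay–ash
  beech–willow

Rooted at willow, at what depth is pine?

Climbing from pine to the root: pine–beech–willow. That's 2 steps.

2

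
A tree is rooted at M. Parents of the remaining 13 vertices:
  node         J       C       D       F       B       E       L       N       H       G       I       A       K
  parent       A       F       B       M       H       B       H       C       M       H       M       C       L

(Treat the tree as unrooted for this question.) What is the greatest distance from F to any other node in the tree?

4

Distances from F peak at 4, attained at K (E, D also at distance 4).
F-M-H-L-K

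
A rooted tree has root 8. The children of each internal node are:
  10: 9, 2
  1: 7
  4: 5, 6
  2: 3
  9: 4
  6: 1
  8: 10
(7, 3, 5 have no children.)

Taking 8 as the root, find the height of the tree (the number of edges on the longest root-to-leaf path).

6

The longest root-to-leaf path is 8-10-9-4-6-1-7 (6 edges).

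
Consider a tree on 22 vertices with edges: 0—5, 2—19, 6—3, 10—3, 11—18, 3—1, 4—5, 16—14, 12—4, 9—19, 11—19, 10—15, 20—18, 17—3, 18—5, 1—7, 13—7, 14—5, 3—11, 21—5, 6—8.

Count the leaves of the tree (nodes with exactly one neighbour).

11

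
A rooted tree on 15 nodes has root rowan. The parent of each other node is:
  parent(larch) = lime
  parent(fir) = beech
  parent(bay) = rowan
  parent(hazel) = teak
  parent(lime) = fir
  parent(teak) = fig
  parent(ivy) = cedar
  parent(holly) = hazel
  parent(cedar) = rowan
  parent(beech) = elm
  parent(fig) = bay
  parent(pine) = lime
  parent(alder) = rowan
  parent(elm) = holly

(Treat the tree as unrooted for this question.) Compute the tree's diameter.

BFS from larch reaches ivy last, at distance 12; BFS from ivy confirms no node is farther.
Path: larch - lime - fir - beech - elm - holly - hazel - teak - fig - bay - rowan - cedar - ivy.

12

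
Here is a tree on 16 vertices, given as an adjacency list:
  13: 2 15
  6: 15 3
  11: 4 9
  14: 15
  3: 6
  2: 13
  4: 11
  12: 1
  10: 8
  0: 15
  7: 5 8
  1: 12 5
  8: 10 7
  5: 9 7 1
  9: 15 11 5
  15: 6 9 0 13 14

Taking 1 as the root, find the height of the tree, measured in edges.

5

A deepest node is 3, reached by 1 – 5 – 9 – 15 – 6 – 3.
That path has 5 edges, so the height is 5.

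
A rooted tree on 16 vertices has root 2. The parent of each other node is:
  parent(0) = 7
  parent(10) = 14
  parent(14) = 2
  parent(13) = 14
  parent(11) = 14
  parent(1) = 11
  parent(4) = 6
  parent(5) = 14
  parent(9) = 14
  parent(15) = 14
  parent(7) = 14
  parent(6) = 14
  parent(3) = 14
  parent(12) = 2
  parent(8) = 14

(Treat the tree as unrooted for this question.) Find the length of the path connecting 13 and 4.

3

Walking from 13: 13–14–6–4. Length 3.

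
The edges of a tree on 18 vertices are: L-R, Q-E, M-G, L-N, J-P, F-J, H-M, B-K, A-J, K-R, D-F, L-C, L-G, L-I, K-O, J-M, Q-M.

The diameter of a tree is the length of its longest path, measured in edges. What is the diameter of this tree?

Starting from O, a farthest node is D at distance 8.
One longest path: O-K-R-L-G-M-J-F-D.
So the diameter is 8.

8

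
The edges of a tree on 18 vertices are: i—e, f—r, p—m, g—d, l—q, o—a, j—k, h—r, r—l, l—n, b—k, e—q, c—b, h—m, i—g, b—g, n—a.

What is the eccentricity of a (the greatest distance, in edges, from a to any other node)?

A farthest node from a is j.
The path a-n-l-q-e-i-g-b-k-j has 9 edges.

9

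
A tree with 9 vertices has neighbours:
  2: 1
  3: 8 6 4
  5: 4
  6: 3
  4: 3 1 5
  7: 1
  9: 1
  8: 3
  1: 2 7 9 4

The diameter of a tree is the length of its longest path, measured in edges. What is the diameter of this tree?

A longest path is 9 - 1 - 4 - 3 - 6, with 4 edges.

4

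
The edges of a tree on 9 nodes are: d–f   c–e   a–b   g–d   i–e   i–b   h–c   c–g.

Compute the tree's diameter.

A longest path is a-b-i-e-c-g-d-f, with 7 edges.

7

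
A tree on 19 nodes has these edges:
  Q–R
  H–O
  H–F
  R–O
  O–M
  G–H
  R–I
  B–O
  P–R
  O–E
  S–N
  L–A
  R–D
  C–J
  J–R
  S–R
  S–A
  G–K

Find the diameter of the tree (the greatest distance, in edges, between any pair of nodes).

7

A longest path is K - G - H - O - R - S - A - L, with 7 edges.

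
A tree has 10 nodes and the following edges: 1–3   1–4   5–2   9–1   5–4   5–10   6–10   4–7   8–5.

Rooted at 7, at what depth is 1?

Climbing from 1 to the root: 1 – 4 – 7. That's 2 steps.

2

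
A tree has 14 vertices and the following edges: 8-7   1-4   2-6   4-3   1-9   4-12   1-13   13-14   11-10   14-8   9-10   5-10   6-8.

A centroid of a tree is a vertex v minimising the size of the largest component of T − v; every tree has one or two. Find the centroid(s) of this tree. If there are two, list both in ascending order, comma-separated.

If 1 is removed the pieces have sizes 6, 4, 3, all ≤ ⌊14/2⌋ = 7.
No neighbour of 1 does as well, so 1 is the unique centroid.

1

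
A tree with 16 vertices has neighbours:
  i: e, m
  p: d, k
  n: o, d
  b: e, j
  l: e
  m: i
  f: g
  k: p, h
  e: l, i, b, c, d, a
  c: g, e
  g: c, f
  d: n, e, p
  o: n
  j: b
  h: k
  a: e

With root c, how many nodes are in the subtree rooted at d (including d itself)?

d's subtree: {d, n, p, o, k, h}, size 6.

6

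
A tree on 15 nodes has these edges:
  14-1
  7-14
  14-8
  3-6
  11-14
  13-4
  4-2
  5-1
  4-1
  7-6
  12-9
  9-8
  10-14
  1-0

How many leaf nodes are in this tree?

The leaves are 0, 2, 3, 5, 10, 11, 12, 13.
That is 8 leaves.

8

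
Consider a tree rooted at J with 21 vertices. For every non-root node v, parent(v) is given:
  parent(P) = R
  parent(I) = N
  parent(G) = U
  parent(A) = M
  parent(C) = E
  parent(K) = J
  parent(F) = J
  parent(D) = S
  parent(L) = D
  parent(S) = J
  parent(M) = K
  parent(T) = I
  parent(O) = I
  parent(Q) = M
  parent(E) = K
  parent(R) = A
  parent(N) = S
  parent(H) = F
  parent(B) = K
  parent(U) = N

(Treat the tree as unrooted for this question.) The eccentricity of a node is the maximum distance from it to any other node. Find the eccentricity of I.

8

A farthest node from I is P.
The path I-N-S-J-K-M-A-R-P has 8 edges.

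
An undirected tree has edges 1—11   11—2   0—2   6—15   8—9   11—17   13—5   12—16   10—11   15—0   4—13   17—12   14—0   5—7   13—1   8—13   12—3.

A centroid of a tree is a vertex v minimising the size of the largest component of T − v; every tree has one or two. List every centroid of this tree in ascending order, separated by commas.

Delete 11: the remaining components have sizes 7, 5, 4, 1. Max 7 ≤ 9, so 11 is a centroid.
Every other node leaves some component of size > 9, so the centroid is unique.

11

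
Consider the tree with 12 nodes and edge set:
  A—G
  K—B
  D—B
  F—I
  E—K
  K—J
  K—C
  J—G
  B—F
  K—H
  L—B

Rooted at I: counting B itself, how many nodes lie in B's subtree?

10

B's subtree: {B, K, D, L, C, H, J, E, G, A}, size 10.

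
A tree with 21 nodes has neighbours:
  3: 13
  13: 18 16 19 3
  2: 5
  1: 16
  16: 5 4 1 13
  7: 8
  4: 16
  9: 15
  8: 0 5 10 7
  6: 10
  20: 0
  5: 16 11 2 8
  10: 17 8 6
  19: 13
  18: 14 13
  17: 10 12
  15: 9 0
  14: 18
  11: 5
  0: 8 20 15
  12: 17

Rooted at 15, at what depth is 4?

5

Climbing from 4 to the root: 4–16–5–8–0–15. That's 5 steps.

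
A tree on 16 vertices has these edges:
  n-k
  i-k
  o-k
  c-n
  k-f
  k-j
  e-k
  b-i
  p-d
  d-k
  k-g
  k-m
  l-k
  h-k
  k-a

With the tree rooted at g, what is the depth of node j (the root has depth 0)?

2

Path from g to j: g – k – j, which has 2 edges.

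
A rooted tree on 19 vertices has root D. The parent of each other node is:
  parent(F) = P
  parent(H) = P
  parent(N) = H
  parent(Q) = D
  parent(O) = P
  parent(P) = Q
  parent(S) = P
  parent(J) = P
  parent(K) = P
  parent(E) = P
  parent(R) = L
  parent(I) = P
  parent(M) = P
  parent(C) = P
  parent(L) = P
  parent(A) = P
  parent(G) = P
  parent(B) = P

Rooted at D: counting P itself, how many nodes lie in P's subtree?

17

The subtree rooted at P contains: P, K, E, H, L, C, J, I, G, M, B, S, A, F, O, N, R — 17 nodes.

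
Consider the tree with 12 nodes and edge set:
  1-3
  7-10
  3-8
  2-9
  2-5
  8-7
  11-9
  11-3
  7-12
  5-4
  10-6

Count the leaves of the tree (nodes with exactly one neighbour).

4

Exactly 4 nodes have a single neighbour: 1, 4, 6, 12.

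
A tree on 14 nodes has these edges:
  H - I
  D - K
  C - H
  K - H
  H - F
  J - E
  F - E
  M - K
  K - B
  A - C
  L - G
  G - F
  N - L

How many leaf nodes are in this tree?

Degree-1 nodes: A, B, D, I, J, M, N — 7 of them.

7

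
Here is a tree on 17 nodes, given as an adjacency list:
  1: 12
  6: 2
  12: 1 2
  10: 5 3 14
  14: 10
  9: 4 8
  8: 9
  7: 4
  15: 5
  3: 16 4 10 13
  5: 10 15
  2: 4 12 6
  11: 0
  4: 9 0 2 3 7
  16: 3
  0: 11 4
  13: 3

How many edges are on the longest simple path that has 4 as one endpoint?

4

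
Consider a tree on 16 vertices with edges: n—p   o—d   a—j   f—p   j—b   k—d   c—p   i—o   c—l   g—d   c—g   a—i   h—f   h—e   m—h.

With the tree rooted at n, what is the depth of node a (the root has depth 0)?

7

Path from n to a: n – p – c – g – d – o – i – a, which has 7 edges.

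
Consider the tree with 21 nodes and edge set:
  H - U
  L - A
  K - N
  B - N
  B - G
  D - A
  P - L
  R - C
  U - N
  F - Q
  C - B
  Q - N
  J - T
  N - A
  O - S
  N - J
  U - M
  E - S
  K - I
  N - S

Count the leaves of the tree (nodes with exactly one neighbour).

The leaves are D, E, F, G, H, I, M, O, P, R, T.
That is 11 leaves.

11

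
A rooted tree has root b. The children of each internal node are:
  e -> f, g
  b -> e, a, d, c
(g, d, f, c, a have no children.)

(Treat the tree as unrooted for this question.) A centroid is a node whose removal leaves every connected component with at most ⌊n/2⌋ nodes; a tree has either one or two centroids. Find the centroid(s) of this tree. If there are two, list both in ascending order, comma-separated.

b

Removing b splits the tree into components of sizes 3, 1, 1, 1; the largest is 3 ≤ ⌊7/2⌋ = 3.
Every other node leaves some component of size > 3, so the centroid is unique.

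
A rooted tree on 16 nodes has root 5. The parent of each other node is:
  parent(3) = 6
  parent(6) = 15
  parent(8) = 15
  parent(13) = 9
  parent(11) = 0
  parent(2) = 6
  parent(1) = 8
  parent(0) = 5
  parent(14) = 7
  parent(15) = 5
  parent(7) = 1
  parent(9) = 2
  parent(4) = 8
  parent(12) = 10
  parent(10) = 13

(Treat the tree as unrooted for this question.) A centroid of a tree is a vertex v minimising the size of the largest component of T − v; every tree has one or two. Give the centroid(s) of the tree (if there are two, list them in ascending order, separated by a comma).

15

Delete 15: the remaining components have sizes 7, 5, 3. Max 7 ≤ 8, so 15 is a centroid.
No neighbour of 15 does as well, so 15 is the unique centroid.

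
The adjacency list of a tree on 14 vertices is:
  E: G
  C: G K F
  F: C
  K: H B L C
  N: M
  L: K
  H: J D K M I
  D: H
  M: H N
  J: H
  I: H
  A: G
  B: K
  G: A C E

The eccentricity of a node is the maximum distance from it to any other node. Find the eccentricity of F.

5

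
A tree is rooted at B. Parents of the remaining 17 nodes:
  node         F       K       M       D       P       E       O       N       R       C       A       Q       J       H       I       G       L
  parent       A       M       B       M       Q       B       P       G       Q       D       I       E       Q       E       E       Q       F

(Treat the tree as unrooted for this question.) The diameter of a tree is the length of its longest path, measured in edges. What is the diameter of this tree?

8

Starting from C, a farthest node is L at distance 8.
One longest path: C – D – M – B – E – I – A – F – L.
So the diameter is 8.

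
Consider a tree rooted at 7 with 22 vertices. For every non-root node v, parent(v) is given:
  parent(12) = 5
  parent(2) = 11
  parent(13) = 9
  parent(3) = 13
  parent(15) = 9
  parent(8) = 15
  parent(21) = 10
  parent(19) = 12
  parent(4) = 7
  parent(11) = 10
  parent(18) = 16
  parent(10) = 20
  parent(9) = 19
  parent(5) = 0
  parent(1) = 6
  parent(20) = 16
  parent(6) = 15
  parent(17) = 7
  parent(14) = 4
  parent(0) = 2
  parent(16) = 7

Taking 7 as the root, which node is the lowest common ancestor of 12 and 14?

Path 12→root: 12 5 0 2 11 10 20 16 7; path 14→root: 14 4 7.
First common node: 7.

7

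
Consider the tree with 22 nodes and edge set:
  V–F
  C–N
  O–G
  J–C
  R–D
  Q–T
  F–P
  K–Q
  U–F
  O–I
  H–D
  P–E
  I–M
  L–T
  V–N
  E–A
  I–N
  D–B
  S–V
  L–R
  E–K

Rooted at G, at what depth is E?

7

G–O–I–N–V–F–P–E — 7 edges.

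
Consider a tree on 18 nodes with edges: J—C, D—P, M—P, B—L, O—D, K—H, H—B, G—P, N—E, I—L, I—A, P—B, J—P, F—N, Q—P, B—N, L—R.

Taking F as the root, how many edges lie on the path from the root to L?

3

F–N–B–L — 3 edges.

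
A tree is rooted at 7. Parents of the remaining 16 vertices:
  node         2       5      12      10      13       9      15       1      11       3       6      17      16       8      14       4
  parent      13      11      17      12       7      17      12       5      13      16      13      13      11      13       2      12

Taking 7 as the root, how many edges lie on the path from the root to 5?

7 → 13 → 11 → 5 — 3 edges.

3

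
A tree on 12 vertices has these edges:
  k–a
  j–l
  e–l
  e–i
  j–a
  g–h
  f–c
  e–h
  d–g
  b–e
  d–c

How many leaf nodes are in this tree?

4

Exactly 4 nodes have a single neighbour: b, f, i, k.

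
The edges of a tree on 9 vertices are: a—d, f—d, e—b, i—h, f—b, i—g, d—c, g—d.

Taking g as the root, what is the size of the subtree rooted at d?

d's subtree: {d, f, c, a, b, e}, size 6.

6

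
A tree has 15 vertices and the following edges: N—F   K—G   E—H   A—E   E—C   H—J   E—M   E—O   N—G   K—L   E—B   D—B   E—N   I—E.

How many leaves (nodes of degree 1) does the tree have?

Exactly 9 nodes have a single neighbour: A, C, D, F, I, J, L, M, O.

9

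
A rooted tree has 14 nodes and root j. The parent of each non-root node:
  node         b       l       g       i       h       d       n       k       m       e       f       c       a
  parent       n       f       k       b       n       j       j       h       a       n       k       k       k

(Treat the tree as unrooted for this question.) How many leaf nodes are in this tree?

The leaves are c, d, e, g, i, l, m.
That is 7 leaves.

7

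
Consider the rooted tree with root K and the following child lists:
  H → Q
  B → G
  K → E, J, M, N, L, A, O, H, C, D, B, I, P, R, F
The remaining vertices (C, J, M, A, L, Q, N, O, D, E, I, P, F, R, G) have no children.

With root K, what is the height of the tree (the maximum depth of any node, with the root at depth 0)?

2

The longest root-to-leaf path is K → H → Q (2 edges).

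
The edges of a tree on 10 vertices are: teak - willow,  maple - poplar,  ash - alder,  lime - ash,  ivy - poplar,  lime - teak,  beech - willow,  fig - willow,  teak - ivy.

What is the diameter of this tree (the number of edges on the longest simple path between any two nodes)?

BFS from maple reaches alder last, at distance 6; BFS from alder confirms no node is farther.
Path: maple - poplar - ivy - teak - lime - ash - alder.

6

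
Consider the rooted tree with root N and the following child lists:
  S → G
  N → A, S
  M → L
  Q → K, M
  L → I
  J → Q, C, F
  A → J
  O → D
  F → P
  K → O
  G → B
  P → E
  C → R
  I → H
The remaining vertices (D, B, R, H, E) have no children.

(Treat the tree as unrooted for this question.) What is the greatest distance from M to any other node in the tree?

7

A farthest node from M is B.
The path M-Q-J-A-N-S-G-B has 7 edges.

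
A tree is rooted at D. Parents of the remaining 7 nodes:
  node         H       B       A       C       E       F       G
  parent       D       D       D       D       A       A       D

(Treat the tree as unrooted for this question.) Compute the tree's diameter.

3

BFS from E reaches G last, at distance 3; BFS from G confirms no node is farther.
Path: E–A–D–G.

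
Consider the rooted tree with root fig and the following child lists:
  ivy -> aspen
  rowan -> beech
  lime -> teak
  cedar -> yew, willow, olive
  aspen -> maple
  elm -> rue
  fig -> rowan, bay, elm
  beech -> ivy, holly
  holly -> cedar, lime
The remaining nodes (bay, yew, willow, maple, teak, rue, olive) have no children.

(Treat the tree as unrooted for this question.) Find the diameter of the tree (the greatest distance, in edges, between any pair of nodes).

A longest path is rue-elm-fig-rowan-beech-holly-lime-teak, with 7 edges.

7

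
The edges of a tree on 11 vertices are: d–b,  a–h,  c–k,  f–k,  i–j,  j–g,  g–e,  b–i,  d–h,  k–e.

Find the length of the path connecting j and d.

j – i – b – d: 3 edges.

3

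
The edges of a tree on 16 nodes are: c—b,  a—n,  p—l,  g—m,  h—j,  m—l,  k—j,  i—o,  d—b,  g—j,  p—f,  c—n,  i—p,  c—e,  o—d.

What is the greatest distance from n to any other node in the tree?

11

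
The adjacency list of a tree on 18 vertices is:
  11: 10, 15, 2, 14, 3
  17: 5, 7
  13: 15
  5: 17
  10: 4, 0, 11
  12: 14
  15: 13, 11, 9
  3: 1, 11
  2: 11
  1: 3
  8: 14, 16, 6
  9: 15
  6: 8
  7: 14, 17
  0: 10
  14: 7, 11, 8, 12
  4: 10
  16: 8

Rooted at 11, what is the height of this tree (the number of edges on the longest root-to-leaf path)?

4

5 sits deepest: 11 → 14 → 7 → 17 → 5 — 4 edges from the root.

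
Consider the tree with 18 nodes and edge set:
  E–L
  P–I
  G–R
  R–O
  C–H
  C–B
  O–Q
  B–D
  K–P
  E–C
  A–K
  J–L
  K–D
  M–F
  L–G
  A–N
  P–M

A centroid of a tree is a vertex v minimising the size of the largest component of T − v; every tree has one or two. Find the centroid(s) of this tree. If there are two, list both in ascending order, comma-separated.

Delete B: the remaining components have sizes 9, 8. Max 9 ≤ 9, so B is a centroid.
C is adjacent to B and is also a centroid (the largest component after removing it is likewise 9).

B, C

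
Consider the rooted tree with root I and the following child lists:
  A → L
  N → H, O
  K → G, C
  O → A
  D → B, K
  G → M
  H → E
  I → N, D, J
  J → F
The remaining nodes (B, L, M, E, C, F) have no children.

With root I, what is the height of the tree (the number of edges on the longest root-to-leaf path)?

M sits deepest: I – D – K – G – M — 4 edges from the root.

4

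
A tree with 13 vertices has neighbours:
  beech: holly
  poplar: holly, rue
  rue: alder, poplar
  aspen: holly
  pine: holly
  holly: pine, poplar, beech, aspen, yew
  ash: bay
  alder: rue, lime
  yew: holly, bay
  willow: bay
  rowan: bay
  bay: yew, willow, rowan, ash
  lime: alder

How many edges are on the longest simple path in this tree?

A longest path is willow - bay - yew - holly - poplar - rue - alder - lime, with 7 edges.

7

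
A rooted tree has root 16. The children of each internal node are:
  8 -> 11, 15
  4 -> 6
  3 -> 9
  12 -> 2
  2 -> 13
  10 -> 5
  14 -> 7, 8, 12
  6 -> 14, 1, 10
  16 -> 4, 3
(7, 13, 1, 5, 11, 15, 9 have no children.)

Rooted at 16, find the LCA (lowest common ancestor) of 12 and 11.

Path 12→root: 12 14 6 4 16; path 11→root: 11 8 14 6 4 16.
First common node: 14.

14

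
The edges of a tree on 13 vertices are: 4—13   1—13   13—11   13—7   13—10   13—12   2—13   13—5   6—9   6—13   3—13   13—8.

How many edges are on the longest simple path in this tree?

A longest path is 9 – 6 – 13 – 12, with 3 edges.

3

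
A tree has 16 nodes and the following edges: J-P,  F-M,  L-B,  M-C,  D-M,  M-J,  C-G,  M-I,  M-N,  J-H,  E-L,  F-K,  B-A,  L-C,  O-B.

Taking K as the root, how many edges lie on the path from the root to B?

K → F → M → C → L → B — 5 edges.

5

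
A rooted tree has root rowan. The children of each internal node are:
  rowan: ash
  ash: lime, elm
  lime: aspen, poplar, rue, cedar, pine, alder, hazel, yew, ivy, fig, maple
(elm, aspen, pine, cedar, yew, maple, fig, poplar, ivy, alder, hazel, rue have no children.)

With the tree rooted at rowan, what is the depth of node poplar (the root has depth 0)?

3

rowan – ash – lime – poplar — 3 edges.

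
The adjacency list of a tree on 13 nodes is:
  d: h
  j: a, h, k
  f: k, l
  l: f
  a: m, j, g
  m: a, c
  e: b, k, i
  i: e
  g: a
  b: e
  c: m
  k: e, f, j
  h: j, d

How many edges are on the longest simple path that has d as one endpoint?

A farthest node from d is l (b, i, c also at distance 5).
The path d–h–j–k–f–l has 5 edges.

5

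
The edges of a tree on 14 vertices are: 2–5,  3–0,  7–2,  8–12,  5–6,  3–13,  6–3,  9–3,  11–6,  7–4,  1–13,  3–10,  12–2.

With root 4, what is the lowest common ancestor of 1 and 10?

3

1's ancestor chain is 1, 13, 3, 6, 5, 2, 7, 4 and 10's is 10, 3, 6, 5, 2, 7, 4; they first meet at 3.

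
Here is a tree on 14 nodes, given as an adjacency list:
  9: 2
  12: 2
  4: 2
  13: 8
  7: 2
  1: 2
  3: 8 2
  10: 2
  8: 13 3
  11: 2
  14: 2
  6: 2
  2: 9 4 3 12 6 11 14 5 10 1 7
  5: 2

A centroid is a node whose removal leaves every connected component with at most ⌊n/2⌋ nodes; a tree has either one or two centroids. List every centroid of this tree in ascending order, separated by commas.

2

Delete 2: the remaining components have sizes 3, 1, 1, 1, 1, 1, 1, 1, 1, 1, 1. Max 3 ≤ 7, so 2 is a centroid.
Every other node leaves some component of size > 7, so the centroid is unique.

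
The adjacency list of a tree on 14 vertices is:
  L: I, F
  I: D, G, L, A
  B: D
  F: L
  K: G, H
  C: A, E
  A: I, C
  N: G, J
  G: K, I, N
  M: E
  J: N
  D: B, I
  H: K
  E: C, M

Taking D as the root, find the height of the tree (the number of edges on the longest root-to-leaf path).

5

A deepest node is M, reached by D → I → A → C → E → M.
That path has 5 edges, so the height is 5.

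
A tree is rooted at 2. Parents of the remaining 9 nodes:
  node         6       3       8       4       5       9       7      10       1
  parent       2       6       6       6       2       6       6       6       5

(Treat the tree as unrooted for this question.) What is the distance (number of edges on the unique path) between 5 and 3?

3

Walking from 5: 5 - 2 - 6 - 3. Length 3.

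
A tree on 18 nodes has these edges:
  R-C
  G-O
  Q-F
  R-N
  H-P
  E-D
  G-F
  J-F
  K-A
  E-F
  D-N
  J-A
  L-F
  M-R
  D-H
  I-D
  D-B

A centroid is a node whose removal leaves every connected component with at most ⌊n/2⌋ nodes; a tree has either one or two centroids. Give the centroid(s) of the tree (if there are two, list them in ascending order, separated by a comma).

Removing E splits the tree into components of sizes 9, 8; the largest is 9 ≤ ⌊18/2⌋ = 9.
D is adjacent to E and is also a centroid (the largest component after removing it is likewise 9).

D, E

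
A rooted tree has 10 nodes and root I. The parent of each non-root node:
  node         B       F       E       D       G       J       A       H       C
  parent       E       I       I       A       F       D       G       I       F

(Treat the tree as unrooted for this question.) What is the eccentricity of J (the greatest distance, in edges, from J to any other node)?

Distances from J peak at 7, attained at B.
J – D – A – G – F – I – E – B

7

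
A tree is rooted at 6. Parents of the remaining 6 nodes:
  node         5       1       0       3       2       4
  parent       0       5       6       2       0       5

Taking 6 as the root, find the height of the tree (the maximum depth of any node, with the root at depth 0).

3

The longest root-to-leaf path is 6 – 0 – 5 – 4 (3 edges).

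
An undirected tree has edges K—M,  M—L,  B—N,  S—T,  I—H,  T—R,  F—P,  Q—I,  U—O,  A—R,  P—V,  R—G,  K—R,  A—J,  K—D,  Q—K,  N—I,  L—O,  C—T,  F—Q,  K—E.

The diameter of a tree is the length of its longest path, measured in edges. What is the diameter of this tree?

8

BFS from V reaches U last, at distance 8; BFS from U confirms no node is farther.
Path: V – P – F – Q – K – M – L – O – U.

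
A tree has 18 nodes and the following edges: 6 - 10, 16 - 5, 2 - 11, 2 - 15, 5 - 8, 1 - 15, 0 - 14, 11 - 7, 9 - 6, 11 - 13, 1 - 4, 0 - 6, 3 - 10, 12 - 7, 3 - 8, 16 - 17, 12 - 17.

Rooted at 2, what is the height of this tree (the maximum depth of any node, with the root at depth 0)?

The longest root-to-leaf path is 2–11–7–12–17–16–5–8–3–10–6–0–14 (12 edges).

12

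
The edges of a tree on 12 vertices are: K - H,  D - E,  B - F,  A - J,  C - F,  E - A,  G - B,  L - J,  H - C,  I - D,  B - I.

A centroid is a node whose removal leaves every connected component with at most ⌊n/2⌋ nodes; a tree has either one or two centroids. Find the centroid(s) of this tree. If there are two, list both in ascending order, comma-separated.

Delete I: the remaining components have sizes 6, 5. Max 6 ≤ 6, so I is a centroid.
Its neighbour B also leaves a largest component of size 6, so both are centroids.

B, I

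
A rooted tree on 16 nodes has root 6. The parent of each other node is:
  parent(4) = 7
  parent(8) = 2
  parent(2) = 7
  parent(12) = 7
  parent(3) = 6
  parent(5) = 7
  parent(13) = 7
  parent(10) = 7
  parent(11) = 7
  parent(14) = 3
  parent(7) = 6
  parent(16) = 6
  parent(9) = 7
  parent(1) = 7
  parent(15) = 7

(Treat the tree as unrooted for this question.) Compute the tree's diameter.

5

A longest path is 14 - 3 - 6 - 7 - 2 - 8, with 5 edges.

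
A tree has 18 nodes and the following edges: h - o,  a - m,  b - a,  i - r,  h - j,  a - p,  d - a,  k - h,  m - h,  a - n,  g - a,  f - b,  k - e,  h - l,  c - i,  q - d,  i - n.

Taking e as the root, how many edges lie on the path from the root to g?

e–k–h–m–a–g — 5 edges.

5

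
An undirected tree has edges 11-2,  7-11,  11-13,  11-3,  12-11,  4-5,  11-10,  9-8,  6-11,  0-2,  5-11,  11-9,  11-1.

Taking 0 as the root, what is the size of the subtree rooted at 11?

Descendants of 11 (including itself): 11, 13, 5, 9, 10, 1, 6, 12, 3, 7, 4, 8. That's 12.

12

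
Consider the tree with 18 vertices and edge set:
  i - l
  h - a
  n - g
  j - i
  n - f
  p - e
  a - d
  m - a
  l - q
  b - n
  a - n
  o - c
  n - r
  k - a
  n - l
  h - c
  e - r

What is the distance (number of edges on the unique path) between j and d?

5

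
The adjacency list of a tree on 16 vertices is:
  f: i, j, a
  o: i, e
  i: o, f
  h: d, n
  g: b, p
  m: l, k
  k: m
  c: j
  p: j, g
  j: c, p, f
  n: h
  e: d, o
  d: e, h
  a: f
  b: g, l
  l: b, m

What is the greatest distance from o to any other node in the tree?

A farthest node from o is k.
The path o-i-f-j-p-g-b-l-m-k has 9 edges.

9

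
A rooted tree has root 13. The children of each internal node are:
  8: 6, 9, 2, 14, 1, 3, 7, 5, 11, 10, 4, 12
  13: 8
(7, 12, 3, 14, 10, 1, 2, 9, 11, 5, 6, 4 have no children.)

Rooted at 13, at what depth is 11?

2

Climbing from 11 to the root: 11 – 8 – 13. That's 2 steps.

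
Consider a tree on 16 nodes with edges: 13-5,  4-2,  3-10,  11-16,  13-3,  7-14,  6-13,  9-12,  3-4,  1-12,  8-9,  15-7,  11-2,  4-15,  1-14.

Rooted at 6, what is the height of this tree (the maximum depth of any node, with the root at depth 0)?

8 sits deepest: 6-13-3-4-15-7-14-1-12-9-8 — 10 edges from the root.

10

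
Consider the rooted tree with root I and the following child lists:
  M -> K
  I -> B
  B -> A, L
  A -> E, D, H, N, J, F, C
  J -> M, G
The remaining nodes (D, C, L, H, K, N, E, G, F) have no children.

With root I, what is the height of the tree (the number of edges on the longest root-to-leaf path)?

The longest root-to-leaf path is I – B – A – J – M – K (5 edges).

5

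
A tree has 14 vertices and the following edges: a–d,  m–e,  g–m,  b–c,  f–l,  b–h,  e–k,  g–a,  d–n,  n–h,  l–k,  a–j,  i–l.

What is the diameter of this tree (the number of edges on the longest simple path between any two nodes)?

11

BFS from f reaches c last, at distance 11; BFS from c confirms no node is farther.
Path: f – l – k – e – m – g – a – d – n – h – b – c.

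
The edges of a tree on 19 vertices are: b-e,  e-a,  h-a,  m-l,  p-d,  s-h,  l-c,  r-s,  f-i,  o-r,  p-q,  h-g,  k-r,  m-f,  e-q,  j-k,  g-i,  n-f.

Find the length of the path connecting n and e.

6

The path is n - f - i - g - h - a - e, which has 6 edges.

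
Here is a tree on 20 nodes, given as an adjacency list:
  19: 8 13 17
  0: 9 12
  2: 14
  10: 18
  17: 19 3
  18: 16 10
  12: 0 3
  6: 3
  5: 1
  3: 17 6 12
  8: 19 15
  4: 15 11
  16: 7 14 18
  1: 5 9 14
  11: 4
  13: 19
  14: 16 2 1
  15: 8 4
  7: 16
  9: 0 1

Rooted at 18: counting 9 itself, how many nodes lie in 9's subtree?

The subtree rooted at 9 contains: 9, 0, 12, 3, 6, 17, 19, 8, 13, 15, 4, 11 — 12 nodes.

12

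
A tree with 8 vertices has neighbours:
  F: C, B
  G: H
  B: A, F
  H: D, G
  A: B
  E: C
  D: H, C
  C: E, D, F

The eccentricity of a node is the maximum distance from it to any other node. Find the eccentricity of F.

4

Distances from F peak at 4, attained at G.
F–C–D–H–G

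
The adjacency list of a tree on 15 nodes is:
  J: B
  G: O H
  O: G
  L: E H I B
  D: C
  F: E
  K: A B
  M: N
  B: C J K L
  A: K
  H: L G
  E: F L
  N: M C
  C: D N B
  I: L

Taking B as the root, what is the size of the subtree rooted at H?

The subtree rooted at H contains: H, G, O — 3 nodes.

3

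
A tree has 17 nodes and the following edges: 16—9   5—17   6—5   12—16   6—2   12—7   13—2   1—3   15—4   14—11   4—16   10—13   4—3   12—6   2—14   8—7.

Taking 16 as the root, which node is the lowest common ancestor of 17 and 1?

16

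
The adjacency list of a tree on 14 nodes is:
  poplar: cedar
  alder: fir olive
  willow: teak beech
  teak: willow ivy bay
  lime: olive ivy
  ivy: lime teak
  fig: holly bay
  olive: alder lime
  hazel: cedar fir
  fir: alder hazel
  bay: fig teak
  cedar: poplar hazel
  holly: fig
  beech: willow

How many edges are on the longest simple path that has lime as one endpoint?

6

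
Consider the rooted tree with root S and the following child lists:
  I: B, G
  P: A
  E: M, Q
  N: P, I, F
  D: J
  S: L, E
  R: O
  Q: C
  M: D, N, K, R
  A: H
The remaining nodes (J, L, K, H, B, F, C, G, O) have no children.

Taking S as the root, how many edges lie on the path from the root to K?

Climbing from K to the root: K → M → E → S. That's 3 steps.

3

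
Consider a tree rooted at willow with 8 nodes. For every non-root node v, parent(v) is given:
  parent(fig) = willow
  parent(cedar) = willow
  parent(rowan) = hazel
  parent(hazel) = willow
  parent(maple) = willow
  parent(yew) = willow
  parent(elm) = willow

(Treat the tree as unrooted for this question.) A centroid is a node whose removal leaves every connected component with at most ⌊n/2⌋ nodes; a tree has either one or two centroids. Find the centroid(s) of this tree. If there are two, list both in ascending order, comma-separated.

Delete willow: the remaining components have sizes 2, 1, 1, 1, 1, 1. Max 2 ≤ 4, so willow is a centroid.
Every other node leaves some component of size > 4, so the centroid is unique.

willow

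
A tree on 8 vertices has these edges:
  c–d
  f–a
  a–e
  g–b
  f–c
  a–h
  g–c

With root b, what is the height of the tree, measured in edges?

A deepest node is h, reached by b–g–c–f–a–h.
That path has 5 edges, so the height is 5.

5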